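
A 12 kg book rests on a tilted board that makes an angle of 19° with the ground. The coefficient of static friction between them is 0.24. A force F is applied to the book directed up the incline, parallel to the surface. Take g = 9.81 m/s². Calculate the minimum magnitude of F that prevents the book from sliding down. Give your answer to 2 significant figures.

The normal force is N = mg cos 19° = 111.306 N. With F at its minimum the book is on the verge of sliding down, so static friction is at its maximum μ_s N = 0.24 × 111.306 = 26.713 N and acts up the slope.
Equilibrium along the incline: F + μ_s N = mg sin 19°, so F = 38.326 − 26.713 = 11.613 N.

12 N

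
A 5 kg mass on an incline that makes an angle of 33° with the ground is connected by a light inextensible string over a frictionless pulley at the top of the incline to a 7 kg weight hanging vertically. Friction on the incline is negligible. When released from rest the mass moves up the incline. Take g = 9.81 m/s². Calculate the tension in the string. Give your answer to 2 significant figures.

For the mass on the incline: the weight component along the slope is m₁g sin 33° = 5 × 9.81 × 0.5446 = 26.713 N and the normal force is N = m₁g cos 33° = 41.137 N.
Newton's second law for the mass (up-slope positive): T − 26.713 = 5 a. For the hanging weight (downward positive): 7 × 9.81 − T = 7 a.
Adding the two equations eliminates T: 41.957 = 12 a, so a = 3.4964 m/s².
Then from the hanging weight's equation, T = 7 × (9.81 − 3.4964) = 44.195 N.

44 N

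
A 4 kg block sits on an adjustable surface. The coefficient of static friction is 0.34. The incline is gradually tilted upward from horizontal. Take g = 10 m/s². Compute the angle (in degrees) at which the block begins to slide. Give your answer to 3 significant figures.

18.8°

At the threshold of sliding, static friction is at its maximum μ_s N and exactly balances the weight component along the incline: mg sin θ = μ_s mg cos θ.
Hence tan θ = μ_s = 0.34, so θ = arctan(0.34) = 18.7780°.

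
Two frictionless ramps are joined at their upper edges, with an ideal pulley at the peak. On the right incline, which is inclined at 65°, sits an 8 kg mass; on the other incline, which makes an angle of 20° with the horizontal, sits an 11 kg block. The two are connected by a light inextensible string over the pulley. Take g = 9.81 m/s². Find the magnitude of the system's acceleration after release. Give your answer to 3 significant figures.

1.80 m/s²

Resolve each weight along its own incline: the 8 kg mass has component 8 × 9.81 × sin 65° = 71.127 N down its slope, and the 11 kg mass has 11 × 9.81 × sin 20° = 36.907 N down its slope.
The 8 kg side's 71.127 N exceeds the other side's 36.907 N, so that mass slides down and the 11 kg mass slides up. Taking that direction as positive, Newton's second law for the whole system gives 71.127 − 36.907 = (8 + 11) a, so a = 34.220 / 19 = 1.8011 m/s².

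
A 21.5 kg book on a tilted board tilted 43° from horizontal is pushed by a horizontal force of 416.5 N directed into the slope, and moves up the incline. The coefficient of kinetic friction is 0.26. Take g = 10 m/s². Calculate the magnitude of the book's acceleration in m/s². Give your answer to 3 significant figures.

2.01 m/s²

The horizontal push has components F cos 43° = 416.5 × 0.7314 = 304.628 N up the incline and F sin 43° = 416.5 × 0.6820 = 284.053 N pressing into the surface.
The normal force is therefore N = mg cos 43° + F sin 43° = 157.251 + 284.053 = 441.304 N, and kinetic friction down the slope is μN = 0.26 × 441.304 = 114.739 N.
Along the incline: F cos 43° − mg sin 43° − μN = ma, so 304.628 − 146.630 − 114.739 = 21.5 a, giving a = 2.0120 m/s².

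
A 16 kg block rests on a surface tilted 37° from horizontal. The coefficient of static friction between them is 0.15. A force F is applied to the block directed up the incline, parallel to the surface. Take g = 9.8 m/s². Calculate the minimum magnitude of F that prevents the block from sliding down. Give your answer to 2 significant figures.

76 N

The normal force is N = mg cos 37° = 125.226 N. With F at its minimum the block is on the verge of sliding down, so static friction is at its maximum μ_s N = 0.15 × 125.226 = 18.784 N and acts up the slope.
Equilibrium along the incline: F + μ_s N = mg sin 37°, so F = 94.365 − 18.784 = 75.581 N.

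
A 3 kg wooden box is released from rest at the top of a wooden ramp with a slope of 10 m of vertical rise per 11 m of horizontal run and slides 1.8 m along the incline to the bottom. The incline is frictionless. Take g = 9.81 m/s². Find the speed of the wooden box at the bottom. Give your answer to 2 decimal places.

4.87 m/s

The weight component along the incline is mg sin 42.27° = 19.797 N and the normal force is N = mg cos 42.27° = 21.776 N.
With no friction, a = g sin 42.27° = 6.5989 m/s².
Starting from rest over a distance of 1.8 m, v² = 2aL = 2 × 6.5989 × 1.8 = 23.7560, so v = 4.8740 m/s.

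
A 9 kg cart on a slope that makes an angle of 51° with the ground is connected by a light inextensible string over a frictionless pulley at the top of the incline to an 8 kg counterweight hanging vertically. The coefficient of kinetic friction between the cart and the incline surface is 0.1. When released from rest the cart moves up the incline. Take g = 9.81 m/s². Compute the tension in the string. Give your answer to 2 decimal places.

76.45 N

For the cart on the incline: the weight component along the slope is m₁g sin 51° = 9 × 9.81 × 0.7771 = 68.610 N and the normal force is N = m₁g cos 51° = 55.563 N.
Kinetic friction opposes the cart's motion up the incline: f = μN = 0.1 × 55.563 = 5.556 N acting down the slope.
Newton's second law for the cart (up-slope positive): T − 68.610 − 5.556 = 9 a. For the hanging counterweight (downward positive): 8 × 9.81 − T = 8 a.
Adding the two equations eliminates T: 4.314 = 17 a, so a = 0.2538 m/s².
Then from the hanging counterweight's equation, T = 8 × (9.81 − 0.2538) = 76.450 N.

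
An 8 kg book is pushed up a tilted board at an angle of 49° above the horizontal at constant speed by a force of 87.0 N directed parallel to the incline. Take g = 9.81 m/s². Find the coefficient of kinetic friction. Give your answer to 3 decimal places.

0.539

At constant speed ΣF = 0 along the incline. The applied 87.0 N acts up the slope; the weight component mg sin 49° = 59.230 N and kinetic friction μN both act down the slope.
So 87.0 = 59.230 + μ × 51.488, giving μ = (87.0 − 59.230) / 51.488 = 0.5393.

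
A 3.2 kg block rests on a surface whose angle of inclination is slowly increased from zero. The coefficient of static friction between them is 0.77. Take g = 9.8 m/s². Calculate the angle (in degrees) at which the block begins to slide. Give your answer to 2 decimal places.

At the threshold of sliding, static friction is at its maximum μ_s N and exactly balances the weight component along the incline: mg sin θ = μ_s mg cos θ.
Hence tan θ = μ_s = 0.77, so θ = arctan(0.77) = 37.5963°.

37.60°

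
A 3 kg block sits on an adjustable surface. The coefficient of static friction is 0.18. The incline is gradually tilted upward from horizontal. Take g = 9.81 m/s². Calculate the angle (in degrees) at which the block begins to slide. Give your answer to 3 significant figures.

10.2°

At the threshold of sliding, static friction is at its maximum μ_s N and exactly balances the weight component along the incline: mg sin θ = μ_s mg cos θ.
Hence tan θ = μ_s = 0.18, so θ = arctan(0.18) = 10.2040°.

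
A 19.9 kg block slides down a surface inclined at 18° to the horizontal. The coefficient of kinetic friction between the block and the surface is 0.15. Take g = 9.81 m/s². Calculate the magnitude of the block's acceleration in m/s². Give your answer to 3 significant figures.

1.63 m/s²

Resolving the weight along the incline: the component pulling the block down the slope is mg sin 18° = 19.9 × 9.81 × 0.3090 = 60.323 N, and the normal force is N = mg cos 18° = 19.9 × 9.81 × 0.9511 = 185.673 N.
Kinetic friction acts up the slope with magnitude f = μN = 0.15 × 185.673 = 27.851 N.
Net force along the incline is 60.323 − 27.851 = 32.472 N, so a = 32.472 / 19.9 = 1.6318 m/s².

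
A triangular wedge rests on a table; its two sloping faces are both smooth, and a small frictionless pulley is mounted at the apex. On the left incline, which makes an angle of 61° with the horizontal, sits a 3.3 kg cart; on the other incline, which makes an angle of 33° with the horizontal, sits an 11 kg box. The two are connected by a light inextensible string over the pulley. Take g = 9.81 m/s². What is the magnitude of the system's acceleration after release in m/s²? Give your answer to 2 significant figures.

2.1 m/s²

Resolve each weight along its own incline: the 3.3 kg mass has component 3.3 × 9.81 × sin 61° = 28.314 N down its slope, and the 11 kg mass has 11 × 9.81 × sin 33° = 58.772 N down its slope.
The 11 kg side's 58.772 N exceeds the other side's 28.314 N, so that mass slides down and the 3.3 kg mass slides up. Taking that direction as positive, Newton's second law for the whole system gives 58.772 − 28.314 = (3.3 + 11) a, so a = 30.458 / 14.3 = 2.1299 m/s².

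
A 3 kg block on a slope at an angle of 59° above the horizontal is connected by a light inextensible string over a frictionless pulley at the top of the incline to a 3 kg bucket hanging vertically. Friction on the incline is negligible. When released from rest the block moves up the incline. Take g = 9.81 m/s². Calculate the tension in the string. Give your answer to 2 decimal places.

27.33 N

For the block on the incline: the weight component along the slope is m₁g sin 59° = 3 × 9.81 × 0.8572 = 25.227 N and the normal force is N = m₁g cos 59° = 15.158 N.
Newton's second law for the block (up-slope positive): T − 25.227 = 3 a. For the hanging bucket (downward positive): 3 × 9.81 − T = 3 a.
Adding the two equations eliminates T: 4.203 = 6 a, so a = 0.7005 m/s².
Then from the hanging bucket's equation, T = 3 × (9.81 − 0.7005) = 27.329 N.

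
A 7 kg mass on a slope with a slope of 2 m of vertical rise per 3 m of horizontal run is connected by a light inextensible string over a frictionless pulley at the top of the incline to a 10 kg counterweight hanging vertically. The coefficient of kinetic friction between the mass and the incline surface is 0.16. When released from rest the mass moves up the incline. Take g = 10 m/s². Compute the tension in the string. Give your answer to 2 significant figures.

For the mass on the incline: the weight component along the slope is m₁g sin 33.69° = 7 × 10 × 0.5547 = 38.829 N and the normal force is N = m₁g cos 33.69° = 58.244 N.
Kinetic friction opposes the mass's motion up the incline: f = μN = 0.16 × 58.244 = 9.319 N acting down the slope.
Newton's second law for the mass (up-slope positive): T − 38.829 − 9.319 = 7 a. For the hanging counterweight (downward positive): 10 × 10 − T = 10 a.
Adding the two equations eliminates T: 51.852 = 17 a, so a = 3.0501 m/s².
Then from the hanging counterweight's equation, T = 10 × (10 − 3.0501) = 69.499 N.

69 N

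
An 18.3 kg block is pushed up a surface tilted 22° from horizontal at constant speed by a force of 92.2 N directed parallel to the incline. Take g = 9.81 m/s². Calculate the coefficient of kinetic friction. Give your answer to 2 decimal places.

At constant speed ΣF = 0 along the incline. The applied 92.2 N acts up the slope; the weight component mg sin 22° = 67.250 N and kinetic friction μN both act down the slope.
So 92.2 = 67.250 + μ × 166.451, giving μ = (92.2 − 67.250) / 166.451 = 0.1499.

0.15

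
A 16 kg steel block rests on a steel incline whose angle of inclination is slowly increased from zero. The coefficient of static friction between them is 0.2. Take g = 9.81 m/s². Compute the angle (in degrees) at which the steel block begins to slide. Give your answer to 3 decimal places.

11.310°

At the threshold of sliding, static friction is at its maximum μ_s N and exactly balances the weight component along the incline: mg sin θ = μ_s mg cos θ.
Hence tan θ = μ_s = 0.2, so θ = arctan(0.2) = 11.3099°.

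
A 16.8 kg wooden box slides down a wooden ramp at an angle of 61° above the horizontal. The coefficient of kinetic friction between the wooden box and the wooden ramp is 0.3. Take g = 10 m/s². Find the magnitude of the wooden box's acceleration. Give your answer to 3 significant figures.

7.29 m/s²

Resolving the weight along the incline: the component pulling the wooden box down the slope is mg sin 61° = 16.8 × 10 × 0.8746 = 146.933 N, and the normal force is N = mg cos 61° = 16.8 × 10 × 0.4848 = 81.446 N.
Kinetic friction acts up the slope with magnitude f = μN = 0.3 × 81.446 = 24.434 N.
Net force along the incline is 146.933 − 24.434 = 122.499 N, so a = 122.499 / 16.8 = 7.2916 m/s².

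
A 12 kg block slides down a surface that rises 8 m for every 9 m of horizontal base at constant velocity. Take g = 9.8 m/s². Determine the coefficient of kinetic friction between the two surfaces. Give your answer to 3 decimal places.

0.889

At constant velocity the net force along the incline is zero: mg sin 41.63° = μ mg cos 41.63°.
So μ = tan 41.63° = 0.6644 / 0.7474 = 0.8889.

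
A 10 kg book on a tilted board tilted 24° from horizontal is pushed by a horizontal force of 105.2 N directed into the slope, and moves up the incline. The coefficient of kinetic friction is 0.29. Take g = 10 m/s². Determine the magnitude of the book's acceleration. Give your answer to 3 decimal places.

The horizontal push has components F cos 24° = 105.2 × 0.9135 = 96.100 N up the incline and F sin 24° = 105.2 × 0.4067 = 42.785 N pressing into the surface.
The normal force is therefore N = mg cos 24° + F sin 24° = 91.350 + 42.785 = 134.135 N, and kinetic friction down the slope is μN = 0.29 × 134.135 = 38.899 N.
Along the incline: F cos 24° − mg sin 24° − μN = ma, so 96.100 − 40.670 − 38.899 = 10 a, giving a = 1.6531 m/s².

1.653 m/s²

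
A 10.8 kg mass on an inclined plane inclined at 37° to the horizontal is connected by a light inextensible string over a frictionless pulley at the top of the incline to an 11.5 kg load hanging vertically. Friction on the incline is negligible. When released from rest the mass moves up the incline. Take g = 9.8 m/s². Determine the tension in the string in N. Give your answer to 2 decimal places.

For the mass on the incline: the weight component along the slope is m₁g sin 37° = 10.8 × 9.8 × 0.6018 = 63.695 N and the normal force is N = m₁g cos 37° = 84.528 N.
Newton's second law for the mass (up-slope positive): T − 63.695 = 10.8 a. For the hanging load (downward positive): 11.5 × 9.8 − T = 11.5 a.
Adding the two equations eliminates T: 49.005 = 22.3 a, so a = 2.1975 m/s².
Then from the hanging load's equation, T = 11.5 × (9.8 − 2.1975) = 87.429 N.

87.43 N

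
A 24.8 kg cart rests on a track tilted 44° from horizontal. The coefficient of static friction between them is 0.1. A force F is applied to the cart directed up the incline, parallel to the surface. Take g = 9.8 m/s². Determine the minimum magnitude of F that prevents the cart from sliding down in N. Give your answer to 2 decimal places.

151.35 N

The normal force is N = mg cos 44° = 174.828 N. With F at its minimum the cart is on the verge of sliding down, so static friction is at its maximum μ_s N = 0.1 × 174.828 = 17.483 N and acts up the slope.
Equilibrium along the incline: F + μ_s N = mg sin 44°, so F = 168.830 − 17.483 = 151.347 N.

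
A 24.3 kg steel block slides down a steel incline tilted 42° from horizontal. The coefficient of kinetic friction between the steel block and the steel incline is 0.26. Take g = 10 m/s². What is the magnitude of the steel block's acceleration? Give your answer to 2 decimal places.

4.76 m/s²

Resolving the weight along the incline: the component pulling the steel block down the slope is mg sin 42° = 24.3 × 10 × 0.6691 = 162.591 N, and the normal force is N = mg cos 42° = 24.3 × 10 × 0.7431 = 180.573 N.
Kinetic friction acts up the slope with magnitude f = μN = 0.26 × 180.573 = 46.949 N.
Net force along the incline is 162.591 − 46.949 = 115.642 N, so a = 115.642 / 24.3 = 4.7589 m/s².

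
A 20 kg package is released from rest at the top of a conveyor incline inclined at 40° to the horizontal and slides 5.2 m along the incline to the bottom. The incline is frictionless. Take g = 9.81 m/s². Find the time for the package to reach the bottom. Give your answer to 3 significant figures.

The weight component along the incline is mg sin 40° = 126.115 N and the normal force is N = mg cos 40° = 150.298 N.
With no friction, a = g sin 40° = 6.3057 m/s².
Starting from rest, L = ½at², so t = √(2L/a) = √(2 × 5.2 / 6.3057) = 1.2843 s.

1.28 s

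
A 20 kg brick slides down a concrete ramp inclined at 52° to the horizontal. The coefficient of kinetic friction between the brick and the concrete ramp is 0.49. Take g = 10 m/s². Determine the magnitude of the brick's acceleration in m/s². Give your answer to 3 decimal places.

Resolving the weight along the incline: the component pulling the brick down the slope is mg sin 52° = 20 × 10 × 0.7880 = 157.600 N, and the normal force is N = mg cos 52° = 20 × 10 × 0.6157 = 123.140 N.
Kinetic friction acts up the slope with magnitude f = μN = 0.49 × 123.140 = 60.339 N.
Net force along the incline is 157.600 − 60.339 = 97.261 N, so a = 97.261 / 20 = 4.8630 m/s².

4.863 m/s²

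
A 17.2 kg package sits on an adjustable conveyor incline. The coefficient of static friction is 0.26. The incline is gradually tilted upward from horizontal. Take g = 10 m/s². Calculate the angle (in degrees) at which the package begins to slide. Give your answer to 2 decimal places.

14.57°

At the threshold of sliding, static friction is at its maximum μ_s N and exactly balances the weight component along the incline: mg sin θ = μ_s mg cos θ.
Hence tan θ = μ_s = 0.26, so θ = arctan(0.26) = 14.5742°.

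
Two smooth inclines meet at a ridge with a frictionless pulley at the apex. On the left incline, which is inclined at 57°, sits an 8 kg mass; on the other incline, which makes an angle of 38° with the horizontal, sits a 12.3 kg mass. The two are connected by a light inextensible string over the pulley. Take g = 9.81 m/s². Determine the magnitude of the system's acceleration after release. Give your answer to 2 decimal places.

Resolve each weight along its own incline: the 8 kg mass has component 8 × 9.81 × sin 57° = 65.819 N down its slope, and the 12.3 kg mass has 12.3 × 9.81 × sin 38° = 74.288 N down its slope.
The 12.3 kg side's 74.288 N exceeds the other side's 65.819 N, so that mass slides down and the 8 kg mass slides up. Taking that direction as positive, Newton's second law for the whole system gives 74.288 − 65.819 = (8 + 12.3) a, so a = 8.469 / 20.3 = 0.4172 m/s².

0.42 m/s²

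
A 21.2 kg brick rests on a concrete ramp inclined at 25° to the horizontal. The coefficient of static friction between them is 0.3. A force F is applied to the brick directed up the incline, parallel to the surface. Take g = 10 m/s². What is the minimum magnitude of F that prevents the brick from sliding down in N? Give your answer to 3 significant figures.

The normal force is N = mg cos 25° = 192.137 N. With F at its minimum the brick is on the verge of sliding down, so static friction is at its maximum μ_s N = 0.3 × 192.137 = 57.641 N and acts up the slope.
Equilibrium along the incline: F + μ_s N = mg sin 25°, so F = 89.595 − 57.641 = 31.954 N.

32.0 N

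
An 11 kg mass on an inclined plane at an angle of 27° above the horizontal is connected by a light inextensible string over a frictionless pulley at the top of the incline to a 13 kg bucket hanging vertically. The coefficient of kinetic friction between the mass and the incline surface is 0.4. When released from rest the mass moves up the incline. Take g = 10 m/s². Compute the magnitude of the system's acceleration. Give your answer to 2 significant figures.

1.7 m/s²

For the mass on the incline: the weight component along the slope is m₁g sin 27° = 11 × 10 × 0.4540 = 49.940 N and the normal force is N = m₁g cos 27° = 98.011 N.
Kinetic friction opposes the mass's motion up the incline: f = μN = 0.4 × 98.011 = 39.204 N acting down the slope.
Newton's second law for the mass (up-slope positive): T − 49.940 − 39.204 = 11 a. For the hanging bucket (downward positive): 13 × 10 − T = 13 a.
Adding the two equations eliminates T: 40.856 = 24 a, so a = 1.7023 m/s².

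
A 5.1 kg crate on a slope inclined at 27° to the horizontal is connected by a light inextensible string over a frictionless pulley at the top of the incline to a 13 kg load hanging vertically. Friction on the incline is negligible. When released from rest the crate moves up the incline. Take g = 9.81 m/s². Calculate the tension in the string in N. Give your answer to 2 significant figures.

52 N

For the crate on the incline: the weight component along the slope is m₁g sin 27° = 5.1 × 9.81 × 0.4540 = 22.714 N and the normal force is N = m₁g cos 27° = 44.578 N.
Newton's second law for the crate (up-slope positive): T − 22.714 = 5.1 a. For the hanging load (downward positive): 13 × 9.81 − T = 13 a.
Adding the two equations eliminates T: 104.816 = 18.1 a, so a = 5.7909 m/s².
Then from the hanging load's equation, T = 13 × (9.81 − 5.7909) = 52.248 N.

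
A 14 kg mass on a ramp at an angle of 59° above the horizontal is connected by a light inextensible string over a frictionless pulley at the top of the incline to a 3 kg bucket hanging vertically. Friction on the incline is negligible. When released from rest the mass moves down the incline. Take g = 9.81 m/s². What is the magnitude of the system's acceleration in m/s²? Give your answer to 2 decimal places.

For the mass on the incline: the weight component along the slope is m₁g sin 59° = 14 × 9.81 × 0.8572 = 117.728 N and the normal force is N = m₁g cos 59° = 70.735 N.
Newton's second law for the mass (down-slope positive): 117.728 − T = 14 a. For the hanging bucket (upward positive): T − 3 × 9.81 = 3 a.
Adding the two equations eliminates T: 88.298 = 17 a, so a = 5.1940 m/s².

5.19 m/s²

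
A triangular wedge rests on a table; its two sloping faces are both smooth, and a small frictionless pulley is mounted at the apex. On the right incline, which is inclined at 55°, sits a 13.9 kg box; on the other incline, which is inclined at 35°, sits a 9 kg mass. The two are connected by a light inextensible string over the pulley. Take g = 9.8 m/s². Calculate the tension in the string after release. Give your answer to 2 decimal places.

74.56 N

Resolve each weight along its own incline: the 13.9 kg mass has component 13.9 × 9.8 × sin 55° = 111.585 N down its slope, and the 9 kg mass has 9 × 9.8 × sin 35° = 50.589 N down its slope.
The 13.9 kg side's 111.585 N exceeds the other side's 50.589 N, so that mass slides down and the 9 kg mass slides up. Taking that direction as positive, Newton's second law for the whole system gives 111.585 − 50.589 = (13.9 + 9) a, so a = 60.996 / 22.9 = 2.6636 m/s².
For the 9 kg mass (up-slope positive): T − 50.589 = 9 × 2.6636, so T = 74.561 N.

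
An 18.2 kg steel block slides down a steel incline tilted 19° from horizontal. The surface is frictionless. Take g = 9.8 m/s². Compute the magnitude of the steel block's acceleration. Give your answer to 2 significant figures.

Resolving the weight along the incline: the component pulling the steel block down the slope is mg sin 19° = 18.2 × 9.8 × 0.3256 = 58.074 N, and the normal force is N = mg cos 19° = 18.2 × 9.8 × 0.9455 = 168.639 N.
With no friction the net force along the incline is 58.074 N, so a = g sin 19° = 58.074 / 18.2 = 3.1909 m/s².

3.2 m/s²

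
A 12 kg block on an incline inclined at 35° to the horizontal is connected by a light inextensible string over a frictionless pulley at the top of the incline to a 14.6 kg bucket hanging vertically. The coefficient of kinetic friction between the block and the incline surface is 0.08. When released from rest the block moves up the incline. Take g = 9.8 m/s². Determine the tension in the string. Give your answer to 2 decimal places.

105.80 N

For the block on the incline: the weight component along the slope is m₁g sin 35° = 12 × 9.8 × 0.5736 = 67.455 N and the normal force is N = m₁g cos 35° = 96.332 N.
Kinetic friction opposes the block's motion up the incline: f = μN = 0.08 × 96.332 = 7.707 N acting down the slope.
Newton's second law for the block (up-slope positive): T − 67.455 − 7.707 = 12 a. For the hanging bucket (downward positive): 14.6 × 9.8 − T = 14.6 a.
Adding the two equations eliminates T: 67.918 = 26.6 a, so a = 2.5533 m/s².
Then from the hanging bucket's equation, T = 14.6 × (9.8 − 2.5533) = 105.802 N.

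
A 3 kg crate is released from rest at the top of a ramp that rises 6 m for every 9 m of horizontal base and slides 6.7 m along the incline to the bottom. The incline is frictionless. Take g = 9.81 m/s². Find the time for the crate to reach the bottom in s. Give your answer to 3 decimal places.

The weight component along the incline is mg sin 33.69° = 16.325 N and the normal force is N = mg cos 33.69° = 24.487 N.
With no friction, a = g sin 33.69° = 5.4416 m/s².
Starting from rest, L = ½at², so t = √(2L/a) = √(2 × 6.7 / 5.4416) = 1.5692 s.

1.569 s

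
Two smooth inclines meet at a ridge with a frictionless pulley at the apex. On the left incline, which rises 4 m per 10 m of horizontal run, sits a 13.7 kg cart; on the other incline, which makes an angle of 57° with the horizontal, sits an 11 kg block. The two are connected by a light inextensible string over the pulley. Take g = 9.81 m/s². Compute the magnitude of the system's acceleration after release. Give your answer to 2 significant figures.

1.6 m/s²

Resolve each weight along its own incline: the 13.7 kg mass has component 13.7 × 9.81 × sin 21.80° = 49.914 N down its slope, and the 11 kg mass has 11 × 9.81 × sin 57° = 90.501 N down its slope.
The 11 kg side's 90.501 N exceeds the other side's 49.914 N, so that mass slides down and the 13.7 kg mass slides up. Taking that direction as positive, Newton's second law for the whole system gives 90.501 − 49.914 = (13.7 + 11) a, so a = 40.587 / 24.7 = 1.6432 m/s².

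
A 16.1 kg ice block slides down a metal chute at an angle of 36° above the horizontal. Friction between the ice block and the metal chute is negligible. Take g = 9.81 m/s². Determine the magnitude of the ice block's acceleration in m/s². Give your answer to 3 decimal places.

5.766 m/s²

Resolving the weight along the incline: the component pulling the ice block down the slope is mg sin 36° = 16.1 × 9.81 × 0.5878 = 92.838 N, and the normal force is N = mg cos 36° = 16.1 × 9.81 × 0.8090 = 127.774 N.
With no friction the net force along the incline is 92.838 N, so a = g sin 36° = 92.838 / 16.1 = 5.7663 m/s².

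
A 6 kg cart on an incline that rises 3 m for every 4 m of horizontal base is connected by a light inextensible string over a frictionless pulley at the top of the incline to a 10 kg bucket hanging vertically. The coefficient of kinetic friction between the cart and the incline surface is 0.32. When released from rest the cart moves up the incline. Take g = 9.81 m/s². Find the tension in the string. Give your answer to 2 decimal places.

68.28 N

For the cart on the incline: the weight component along the slope is m₁g sin 36.87° = 6 × 9.81 × 0.6000 = 35.316 N and the normal force is N = m₁g cos 36.87° = 47.088 N.
Kinetic friction opposes the cart's motion up the incline: f = μN = 0.32 × 47.088 = 15.068 N acting down the slope.
Newton's second law for the cart (up-slope positive): T − 35.316 − 15.068 = 6 a. For the hanging bucket (downward positive): 10 × 9.81 − T = 10 a.
Adding the two equations eliminates T: 47.716 = 16 a, so a = 2.9823 m/s².
Then from the hanging bucket's equation, T = 10 × (9.81 − 2.9823) = 68.277 N.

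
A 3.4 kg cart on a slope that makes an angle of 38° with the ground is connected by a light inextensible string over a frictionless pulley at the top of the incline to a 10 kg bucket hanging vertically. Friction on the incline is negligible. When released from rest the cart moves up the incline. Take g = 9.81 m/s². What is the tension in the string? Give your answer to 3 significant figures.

40.2 N

For the cart on the incline: the weight component along the slope is m₁g sin 38° = 3.4 × 9.81 × 0.6157 = 20.536 N and the normal force is N = m₁g cos 38° = 26.283 N.
Newton's second law for the cart (up-slope positive): T − 20.536 = 3.4 a. For the hanging bucket (downward positive): 10 × 9.81 − T = 10 a.
Adding the two equations eliminates T: 77.564 = 13.4 a, so a = 5.7884 m/s².
Then from the hanging bucket's equation, T = 10 × (9.81 − 5.7884) = 40.216 N.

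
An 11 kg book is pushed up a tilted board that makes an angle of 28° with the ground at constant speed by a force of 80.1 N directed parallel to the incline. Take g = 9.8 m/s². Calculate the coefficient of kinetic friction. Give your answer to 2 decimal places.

At constant speed ΣF = 0 along the incline. The applied 80.1 N acts up the slope; the weight component mg sin 28° = 50.609 N and kinetic friction μN both act down the slope.
So 80.1 = 50.609 + μ × 95.182, giving μ = (80.1 − 50.609) / 95.182 = 0.3098.

0.31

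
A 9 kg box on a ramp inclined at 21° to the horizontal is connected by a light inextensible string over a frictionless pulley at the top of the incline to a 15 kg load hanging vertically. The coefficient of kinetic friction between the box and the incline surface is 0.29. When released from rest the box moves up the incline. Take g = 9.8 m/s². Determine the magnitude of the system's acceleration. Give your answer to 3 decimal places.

For the box on the incline: the weight component along the slope is m₁g sin 21° = 9 × 9.8 × 0.3584 = 31.611 N and the normal force is N = m₁g cos 21° = 82.342 N.
Kinetic friction opposes the box's motion up the incline: f = μN = 0.29 × 82.342 = 23.879 N acting down the slope.
Newton's second law for the box (up-slope positive): T − 31.611 − 23.879 = 9 a. For the hanging load (downward positive): 15 × 9.8 − T = 15 a.
Adding the two equations eliminates T: 91.510 = 24 a, so a = 3.8129 m/s².

3.813 m/s²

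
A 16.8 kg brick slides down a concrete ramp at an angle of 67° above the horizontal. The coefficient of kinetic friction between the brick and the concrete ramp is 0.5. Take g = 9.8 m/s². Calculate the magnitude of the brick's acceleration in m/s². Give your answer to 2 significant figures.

Resolving the weight along the incline: the component pulling the brick down the slope is mg sin 67° = 16.8 × 9.8 × 0.9205 = 151.551 N, and the normal force is N = mg cos 67° = 16.8 × 9.8 × 0.3907 = 64.325 N.
Kinetic friction acts up the slope with magnitude f = μN = 0.5 × 64.325 = 32.163 N.
Net force along the incline is 151.551 − 32.163 = 119.388 N, so a = 119.388 / 16.8 = 7.1064 m/s².

7.1 m/s²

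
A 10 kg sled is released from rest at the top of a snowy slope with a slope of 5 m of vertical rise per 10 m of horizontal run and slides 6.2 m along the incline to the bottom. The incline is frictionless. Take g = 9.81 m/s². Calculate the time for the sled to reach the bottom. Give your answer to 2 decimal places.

The weight component along the incline is mg sin 26.57° = 43.872 N and the normal force is N = mg cos 26.57° = 87.743 N.
With no friction, a = g sin 26.57° = 4.3872 m/s².
Starting from rest, L = ½at², so t = √(2L/a) = √(2 × 6.2 / 4.3872) = 1.6812 s.

1.68 s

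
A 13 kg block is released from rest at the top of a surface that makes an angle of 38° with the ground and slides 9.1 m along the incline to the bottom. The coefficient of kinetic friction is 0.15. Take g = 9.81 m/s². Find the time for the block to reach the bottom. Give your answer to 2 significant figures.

1.9 s

The weight component along the incline is mg sin 38° = 78.515 N and the normal force is N = mg cos 38° = 100.495 N.
Friction up the slope is f = μN = 0.15 × 100.495 = 15.074 N, so the net downslope force is 78.515 − 15.074 = 63.441 N and a = 63.441 / 13 = 4.8801 m/s².
Starting from rest, L = ½at², so t = √(2L/a) = √(2 × 9.1 / 4.8801) = 1.9312 s.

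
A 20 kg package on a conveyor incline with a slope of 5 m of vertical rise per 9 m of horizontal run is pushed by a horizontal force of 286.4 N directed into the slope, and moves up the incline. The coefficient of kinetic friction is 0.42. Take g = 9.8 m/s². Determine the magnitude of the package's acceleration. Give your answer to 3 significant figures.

1.24 m/s²

The horizontal push has components F cos 29.05° = 286.4 × 0.8742 = 250.371 N up the incline and F sin 29.05° = 286.4 × 0.4856 = 139.076 N pressing into the surface.
The normal force is therefore N = mg cos 29.05° + F sin 29.05° = 171.343 + 139.076 = 310.419 N, and kinetic friction down the slope is μN = 0.42 × 310.419 = 130.376 N.
Along the incline: F cos 29.05° − mg sin 29.05° − μN = ma, so 250.371 − 95.178 − 130.376 = 20 a, giving a = 1.2409 m/s².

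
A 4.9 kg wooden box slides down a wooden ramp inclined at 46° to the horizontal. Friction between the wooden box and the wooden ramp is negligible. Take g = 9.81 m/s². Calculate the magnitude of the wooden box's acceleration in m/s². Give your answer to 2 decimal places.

Resolving the weight along the incline: the component pulling the wooden box down the slope is mg sin 46° = 4.9 × 9.81 × 0.7193 = 34.576 N, and the normal force is N = mg cos 46° = 4.9 × 9.81 × 0.6947 = 33.394 N.
With no friction the net force along the incline is 34.576 N, so a = g sin 46° = 34.576 / 4.9 = 7.0563 m/s².

7.06 m/s²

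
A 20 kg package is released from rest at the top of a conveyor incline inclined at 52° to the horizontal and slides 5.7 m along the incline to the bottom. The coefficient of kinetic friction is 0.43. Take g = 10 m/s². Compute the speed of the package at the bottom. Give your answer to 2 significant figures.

7.7 m/s

The weight component along the incline is mg sin 52° = 157.602 N and the normal force is N = mg cos 52° = 123.132 N.
Friction up the slope is f = μN = 0.43 × 123.132 = 52.947 N, so the net downslope force is 157.602 − 52.947 = 104.655 N and a = 104.655 / 20 = 5.2328 m/s².
Starting from rest over a distance of 5.7 m, v² = 2aL = 2 × 5.2328 × 5.7 = 59.6539, so v = 7.7236 m/s.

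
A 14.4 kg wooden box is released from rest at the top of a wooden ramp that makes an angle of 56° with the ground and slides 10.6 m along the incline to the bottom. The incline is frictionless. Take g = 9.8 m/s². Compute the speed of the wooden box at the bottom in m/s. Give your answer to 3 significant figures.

The weight component along the incline is mg sin 56° = 116.994 N and the normal force is N = mg cos 56° = 78.913 N.
With no friction, a = g sin 56° = 8.1246 m/s².
Starting from rest over a distance of 10.6 m, v² = 2aL = 2 × 8.1246 × 10.6 = 172.2415, so v = 13.1241 m/s.

13.1 m/s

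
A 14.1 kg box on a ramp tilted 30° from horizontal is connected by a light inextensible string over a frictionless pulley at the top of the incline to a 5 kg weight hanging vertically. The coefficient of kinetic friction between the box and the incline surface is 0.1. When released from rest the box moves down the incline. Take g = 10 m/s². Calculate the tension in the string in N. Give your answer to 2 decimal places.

For the box on the incline: the weight component along the slope is m₁g sin 30° = 14.1 × 10 × 0.5000 = 70.500 N and the normal force is N = m₁g cos 30° = 122.110 N.
Kinetic friction opposes the box's motion down the incline: f = μN = 0.1 × 122.110 = 12.211 N acting up the slope.
Newton's second law for the box (down-slope positive): 70.500 − 12.211 − T = 14.1 a. For the hanging weight (upward positive): T − 5 × 10 = 5 a.
Adding the two equations eliminates T: 8.289 = 19.1 a, so a = 0.4340 m/s².
Then from the hanging weight's equation, T = 5 × (10 + 0.4340) = 52.170 N.

52.17 N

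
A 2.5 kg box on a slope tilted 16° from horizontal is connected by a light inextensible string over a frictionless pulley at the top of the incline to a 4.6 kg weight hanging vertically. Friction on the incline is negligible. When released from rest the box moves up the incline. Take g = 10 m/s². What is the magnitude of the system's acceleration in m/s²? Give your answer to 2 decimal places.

5.51 m/s²

For the box on the incline: the weight component along the slope is m₁g sin 16° = 2.5 × 10 × 0.2756 = 6.890 N and the normal force is N = m₁g cos 16° = 24.032 N.
Newton's second law for the box (up-slope positive): T − 6.890 = 2.5 a. For the hanging weight (downward positive): 4.6 × 10 − T = 4.6 a.
Adding the two equations eliminates T: 39.110 = 7.1 a, so a = 5.5085 m/s².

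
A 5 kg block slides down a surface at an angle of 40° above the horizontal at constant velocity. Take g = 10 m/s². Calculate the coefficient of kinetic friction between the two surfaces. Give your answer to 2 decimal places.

0.84

At constant velocity the net force along the incline is zero: mg sin 40° = μ mg cos 40°.
So μ = tan 40° = 0.6428 / 0.7660 = 0.8392.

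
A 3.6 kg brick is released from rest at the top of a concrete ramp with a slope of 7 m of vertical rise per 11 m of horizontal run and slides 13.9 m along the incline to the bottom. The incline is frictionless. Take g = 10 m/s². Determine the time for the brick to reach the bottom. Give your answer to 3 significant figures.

2.28 s

The weight component along the incline is mg sin 32.47° = 19.328 N and the normal force is N = mg cos 32.47° = 30.372 N.
With no friction, a = g sin 32.47° = 5.3688 m/s².
Starting from rest, L = ½at², so t = √(2L/a) = √(2 × 13.9 / 5.3688) = 2.2755 s.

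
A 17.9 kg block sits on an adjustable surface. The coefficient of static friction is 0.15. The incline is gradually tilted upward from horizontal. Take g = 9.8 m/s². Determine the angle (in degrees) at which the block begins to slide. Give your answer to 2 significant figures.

8.5°

At the threshold of sliding, static friction is at its maximum μ_s N and exactly balances the weight component along the incline: mg sin θ = μ_s mg cos θ.
Hence tan θ = μ_s = 0.15, so θ = arctan(0.15) = 8.5308°.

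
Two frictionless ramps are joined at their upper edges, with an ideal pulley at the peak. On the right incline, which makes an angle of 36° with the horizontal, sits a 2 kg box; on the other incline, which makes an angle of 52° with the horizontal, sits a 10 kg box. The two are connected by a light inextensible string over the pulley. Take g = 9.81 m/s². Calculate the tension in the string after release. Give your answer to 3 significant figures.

22.5 N

Resolve each weight along its own incline: the 2 kg mass has component 2 × 9.81 × sin 36° = 11.532 N down its slope, and the 10 kg mass has 10 × 9.81 × sin 52° = 77.304 N down its slope.
The 10 kg side's 77.304 N exceeds the other side's 11.532 N, so that mass slides down and the 2 kg mass slides up. Taking that direction as positive, Newton's second law for the whole system gives 77.304 − 11.532 = (2 + 10) a, so a = 65.772 / 12 = 5.4810 m/s².
For the 2 kg mass (up-slope positive): T − 11.532 = 2 × 5.4810, so T = 22.494 N.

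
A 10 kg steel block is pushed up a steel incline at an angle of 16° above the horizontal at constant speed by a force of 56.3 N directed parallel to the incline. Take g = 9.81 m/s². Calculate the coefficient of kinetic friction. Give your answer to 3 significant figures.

At constant speed ΣF = 0 along the incline. The applied 56.3 N acts up the slope; the weight component mg sin 16° = 27.040 N and kinetic friction μN both act down the slope.
So 56.3 = 27.040 + μ × 94.300, giving μ = (56.3 − 27.040) / 94.300 = 0.3103.

0.310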